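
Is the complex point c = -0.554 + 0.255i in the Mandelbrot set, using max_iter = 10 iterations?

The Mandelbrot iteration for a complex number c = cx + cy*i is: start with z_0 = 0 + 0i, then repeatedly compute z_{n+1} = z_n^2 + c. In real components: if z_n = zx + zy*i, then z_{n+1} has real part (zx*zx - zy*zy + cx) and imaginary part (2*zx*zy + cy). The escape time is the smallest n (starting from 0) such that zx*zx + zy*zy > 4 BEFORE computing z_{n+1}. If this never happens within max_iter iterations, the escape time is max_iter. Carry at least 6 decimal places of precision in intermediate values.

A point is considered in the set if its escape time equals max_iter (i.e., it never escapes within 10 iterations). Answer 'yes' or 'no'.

z_0 = 0 + 0i, c = -0.5540 + 0.2550i
Iter 1: z = -0.5540 + 0.2550i, |z|^2 = 0.3719
Iter 2: z = -0.3121 + -0.0275i, |z|^2 = 0.0982
Iter 3: z = -0.4573 + 0.2722i, |z|^2 = 0.2833
Iter 4: z = -0.4189 + 0.0060i, |z|^2 = 0.1755
Iter 5: z = -0.3785 + 0.2499i, |z|^2 = 0.2058
Iter 6: z = -0.4732 + 0.0658i, |z|^2 = 0.2282
Iter 7: z = -0.3344 + 0.1928i, |z|^2 = 0.1490
Iter 8: z = -0.4793 + 0.1261i, |z|^2 = 0.2456
Iter 9: z = -0.3402 + 0.1341i, |z|^2 = 0.1337
Did not escape in 10 iterations → in set

Answer: yes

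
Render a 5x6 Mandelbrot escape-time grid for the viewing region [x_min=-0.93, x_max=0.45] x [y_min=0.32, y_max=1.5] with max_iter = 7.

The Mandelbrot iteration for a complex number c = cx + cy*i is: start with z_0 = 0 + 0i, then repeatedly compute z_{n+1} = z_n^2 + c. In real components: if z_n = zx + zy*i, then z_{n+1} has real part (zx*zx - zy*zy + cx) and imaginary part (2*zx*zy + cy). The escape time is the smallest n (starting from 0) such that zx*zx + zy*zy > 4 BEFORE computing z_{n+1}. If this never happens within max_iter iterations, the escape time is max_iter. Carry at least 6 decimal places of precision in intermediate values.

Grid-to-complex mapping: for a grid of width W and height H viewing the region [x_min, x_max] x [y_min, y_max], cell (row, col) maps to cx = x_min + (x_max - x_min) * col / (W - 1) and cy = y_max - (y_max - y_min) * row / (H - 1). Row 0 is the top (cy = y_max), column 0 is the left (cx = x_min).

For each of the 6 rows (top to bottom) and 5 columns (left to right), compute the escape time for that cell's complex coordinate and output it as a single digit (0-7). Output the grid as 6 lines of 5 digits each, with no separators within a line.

Answer: 22222
33322
34643
45763
57775
77777

Derivation:
(row=0, col=0): c = -0.9300 + 1.5000i → escape time 2
(row=0, col=1): c = -0.5850 + 1.5000i → escape time 2
(row=0, col=2): c = -0.2400 + 1.5000i → escape time 2
(row=0, col=3): c = 0.1050 + 1.5000i → escape time 2
(row=0, col=4): c = 0.4500 + 1.5000i → escape time 2
(row=1, col=0): c = -0.9300 + 1.2640i → escape time 3
(row=1, col=1): c = -0.5850 + 1.2640i → escape time 3
(row=1, col=2): c = -0.2400 + 1.2640i → escape time 3
(row=1, col=3): c = 0.1050 + 1.2640i → escape time 2
(row=1, col=4): c = 0.4500 + 1.2640i → escape time 2
(row=2, col=0): c = -0.9300 + 1.0280i → escape time 3
(row=2, col=1): c = -0.5850 + 1.0280i → escape time 4
(row=2, col=2): c = -0.2400 + 1.0280i → escape time 6
(row=2, col=3): c = 0.1050 + 1.0280i → escape time 4
(row=2, col=4): c = 0.4500 + 1.0280i → escape time 3
(row=3, col=0): c = -0.9300 + 0.7920i → escape time 4
(row=3, col=1): c = -0.5850 + 0.7920i → escape time 5
(row=3, col=2): c = -0.2400 + 0.7920i → escape time 7
(row=3, col=3): c = 0.1050 + 0.7920i → escape time 6
(row=3, col=4): c = 0.4500 + 0.7920i → escape time 3
(row=4, col=0): c = -0.9300 + 0.5560i → escape time 5
(row=4, col=1): c = -0.5850 + 0.5560i → escape time 7
(row=4, col=2): c = -0.2400 + 0.5560i → escape time 7
(row=4, col=3): c = 0.1050 + 0.5560i → escape time 7
(row=4, col=4): c = 0.4500 + 0.5560i → escape time 5
(row=5, col=0): c = -0.9300 + 0.3200i → escape time 7
(row=5, col=1): c = -0.5850 + 0.3200i → escape time 7
(row=5, col=2): c = -0.2400 + 0.3200i → escape time 7
(row=5, col=3): c = 0.1050 + 0.3200i → escape time 7
(row=5, col=4): c = 0.4500 + 0.3200i → escape time 7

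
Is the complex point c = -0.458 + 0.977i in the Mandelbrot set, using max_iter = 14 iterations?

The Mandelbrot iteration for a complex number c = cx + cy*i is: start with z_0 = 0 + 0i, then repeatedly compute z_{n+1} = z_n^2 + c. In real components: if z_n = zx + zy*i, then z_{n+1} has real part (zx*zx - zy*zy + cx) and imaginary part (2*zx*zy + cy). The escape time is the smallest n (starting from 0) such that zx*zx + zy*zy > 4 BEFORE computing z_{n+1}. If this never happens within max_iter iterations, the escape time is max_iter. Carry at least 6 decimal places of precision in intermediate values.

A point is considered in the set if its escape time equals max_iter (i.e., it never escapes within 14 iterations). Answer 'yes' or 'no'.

z_0 = 0 + 0i, c = -0.4580 + 0.9770i
Iter 1: z = -0.4580 + 0.9770i, |z|^2 = 1.1643
Iter 2: z = -1.2028 + 0.0821i, |z|^2 = 1.4534
Iter 3: z = 0.9819 + 0.7796i, |z|^2 = 1.5719
Iter 4: z = -0.1016 + 2.5080i, |z|^2 = 6.3002
Escaped at iteration 4

Answer: no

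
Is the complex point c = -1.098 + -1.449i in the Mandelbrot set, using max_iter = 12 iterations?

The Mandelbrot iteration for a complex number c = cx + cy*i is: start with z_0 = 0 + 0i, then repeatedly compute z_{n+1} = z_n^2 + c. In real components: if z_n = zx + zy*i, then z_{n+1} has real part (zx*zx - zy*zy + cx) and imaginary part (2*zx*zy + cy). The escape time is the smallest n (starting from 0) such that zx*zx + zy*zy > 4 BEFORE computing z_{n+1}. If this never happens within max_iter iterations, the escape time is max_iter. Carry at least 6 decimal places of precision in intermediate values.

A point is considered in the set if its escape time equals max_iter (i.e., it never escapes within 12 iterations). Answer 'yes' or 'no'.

z_0 = 0 + 0i, c = -1.0980 + -1.4490i
Iter 1: z = -1.0980 + -1.4490i, |z|^2 = 3.3052
Iter 2: z = -1.9920 + 1.7330i, |z|^2 = 6.9714
Escaped at iteration 2

Answer: no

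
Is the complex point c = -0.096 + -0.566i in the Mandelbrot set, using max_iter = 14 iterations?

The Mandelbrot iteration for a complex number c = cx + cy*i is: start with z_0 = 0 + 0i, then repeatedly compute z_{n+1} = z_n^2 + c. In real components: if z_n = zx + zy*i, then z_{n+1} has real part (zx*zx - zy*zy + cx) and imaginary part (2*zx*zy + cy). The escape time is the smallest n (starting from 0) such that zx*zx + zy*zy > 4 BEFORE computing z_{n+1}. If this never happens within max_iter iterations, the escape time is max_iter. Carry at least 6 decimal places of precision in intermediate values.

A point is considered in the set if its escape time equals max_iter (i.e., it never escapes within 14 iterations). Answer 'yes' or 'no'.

z_0 = 0 + 0i, c = -0.0960 + -0.5660i
Iter 1: z = -0.0960 + -0.5660i, |z|^2 = 0.3296
Iter 2: z = -0.4071 + -0.4573i, |z|^2 = 0.3749
Iter 3: z = -0.1394 + -0.1936i, |z|^2 = 0.0569
Iter 4: z = -0.1141 + -0.5120i, |z|^2 = 0.2752
Iter 5: z = -0.3452 + -0.4492i, |z|^2 = 0.3209
Iter 6: z = -0.1786 + -0.2559i, |z|^2 = 0.0974
Iter 7: z = -0.1296 + -0.4746i, |z|^2 = 0.2420
Iter 8: z = -0.3044 + -0.4430i, |z|^2 = 0.2889
Iter 9: z = -0.1996 + -0.2963i, |z|^2 = 0.1276
Iter 10: z = -0.1439 + -0.4477i, |z|^2 = 0.2212
Iter 11: z = -0.2757 + -0.4371i, |z|^2 = 0.2671
Iter 12: z = -0.2110 + -0.3249i, |z|^2 = 0.1501
Iter 13: z = -0.1571 + -0.4289i, |z|^2 = 0.2086
Did not escape in 14 iterations → in set

Answer: yes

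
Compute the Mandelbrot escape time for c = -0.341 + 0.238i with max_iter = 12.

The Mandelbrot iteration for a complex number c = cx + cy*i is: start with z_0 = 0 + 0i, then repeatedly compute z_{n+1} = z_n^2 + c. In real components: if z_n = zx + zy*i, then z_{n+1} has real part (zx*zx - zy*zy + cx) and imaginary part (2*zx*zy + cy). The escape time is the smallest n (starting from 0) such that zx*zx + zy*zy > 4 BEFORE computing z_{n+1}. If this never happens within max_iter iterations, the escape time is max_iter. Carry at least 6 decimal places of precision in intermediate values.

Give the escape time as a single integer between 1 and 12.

z_0 = 0 + 0i, c = -0.3410 + 0.2380i
Iter 1: z = -0.3410 + 0.2380i, |z|^2 = 0.1729
Iter 2: z = -0.2814 + 0.0757i, |z|^2 = 0.0849
Iter 3: z = -0.2676 + 0.1954i, |z|^2 = 0.1098
Iter 4: z = -0.3076 + 0.1334i, |z|^2 = 0.1124
Iter 5: z = -0.2642 + 0.1559i, |z|^2 = 0.0941
Iter 6: z = -0.2955 + 0.1556i, |z|^2 = 0.1115
Iter 7: z = -0.2779 + 0.1460i, |z|^2 = 0.0985
Iter 8: z = -0.2851 + 0.1568i, |z|^2 = 0.1059
Iter 9: z = -0.2843 + 0.1486i, |z|^2 = 0.1029
Iter 10: z = -0.2822 + 0.1535i, |z|^2 = 0.1032
Iter 11: z = -0.2849 + 0.1513i, |z|^2 = 0.1041

Answer: 12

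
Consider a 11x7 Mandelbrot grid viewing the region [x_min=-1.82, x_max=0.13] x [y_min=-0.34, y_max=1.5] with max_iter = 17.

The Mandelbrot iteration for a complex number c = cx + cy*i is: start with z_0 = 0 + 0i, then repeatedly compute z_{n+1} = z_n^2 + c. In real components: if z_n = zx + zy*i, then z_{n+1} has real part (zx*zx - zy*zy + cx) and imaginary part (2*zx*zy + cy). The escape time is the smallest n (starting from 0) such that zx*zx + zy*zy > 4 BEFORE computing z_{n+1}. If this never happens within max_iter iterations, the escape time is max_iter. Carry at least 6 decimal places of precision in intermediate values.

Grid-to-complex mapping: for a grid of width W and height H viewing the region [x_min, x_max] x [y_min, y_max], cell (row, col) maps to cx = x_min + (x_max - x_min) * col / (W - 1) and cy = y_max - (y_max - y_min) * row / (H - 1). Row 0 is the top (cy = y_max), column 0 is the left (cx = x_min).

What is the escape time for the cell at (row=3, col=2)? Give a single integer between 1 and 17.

z_0 = 0 + 0i, c = -1.4300 + 0.5800i
Iter 1: z = -1.4300 + 0.5800i, |z|^2 = 2.3813
Iter 2: z = 0.2785 + -1.0788i, |z|^2 = 1.2414
Iter 3: z = -2.5162 + -0.0209i, |z|^2 = 6.3319
Escaped at iteration 3

Answer: 3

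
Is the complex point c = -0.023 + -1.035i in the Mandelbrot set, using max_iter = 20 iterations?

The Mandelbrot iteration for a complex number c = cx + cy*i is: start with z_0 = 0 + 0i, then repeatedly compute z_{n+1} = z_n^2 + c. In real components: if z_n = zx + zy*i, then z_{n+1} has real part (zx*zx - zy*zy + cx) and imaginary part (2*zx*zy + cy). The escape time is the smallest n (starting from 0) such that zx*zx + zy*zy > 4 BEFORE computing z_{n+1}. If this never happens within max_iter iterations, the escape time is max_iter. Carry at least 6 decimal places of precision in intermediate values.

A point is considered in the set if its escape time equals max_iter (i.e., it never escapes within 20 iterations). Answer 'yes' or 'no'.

Answer: no

Derivation:
z_0 = 0 + 0i, c = -0.0230 + -1.0350i
Iter 1: z = -0.0230 + -1.0350i, |z|^2 = 1.0718
Iter 2: z = -1.0937 + -0.9874i, |z|^2 = 2.1711
Iter 3: z = 0.1982 + 1.1248i, |z|^2 = 1.3045
Iter 4: z = -1.2489 + -0.5891i, |z|^2 = 1.9067
Iter 5: z = 1.1898 + 0.4363i, |z|^2 = 1.6059
Iter 6: z = 1.2022 + 0.0033i, |z|^2 = 1.4452
Iter 7: z = 1.4222 + -1.0271i, |z|^2 = 3.0775
Iter 8: z = 0.9446 + -3.9564i, |z|^2 = 16.5455
Escaped at iteration 8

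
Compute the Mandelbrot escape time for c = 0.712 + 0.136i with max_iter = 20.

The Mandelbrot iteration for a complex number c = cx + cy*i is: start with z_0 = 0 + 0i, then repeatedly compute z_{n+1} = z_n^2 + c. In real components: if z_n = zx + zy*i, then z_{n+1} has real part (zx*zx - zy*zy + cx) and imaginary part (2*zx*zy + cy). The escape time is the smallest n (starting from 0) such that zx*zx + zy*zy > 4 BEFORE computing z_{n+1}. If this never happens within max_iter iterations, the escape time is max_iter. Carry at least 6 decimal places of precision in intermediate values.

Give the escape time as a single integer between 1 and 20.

z_0 = 0 + 0i, c = 0.7120 + 0.1360i
Iter 1: z = 0.7120 + 0.1360i, |z|^2 = 0.5254
Iter 2: z = 1.2004 + 0.3297i, |z|^2 = 1.5498
Iter 3: z = 2.0444 + 0.9275i, |z|^2 = 5.0398
Escaped at iteration 3

Answer: 3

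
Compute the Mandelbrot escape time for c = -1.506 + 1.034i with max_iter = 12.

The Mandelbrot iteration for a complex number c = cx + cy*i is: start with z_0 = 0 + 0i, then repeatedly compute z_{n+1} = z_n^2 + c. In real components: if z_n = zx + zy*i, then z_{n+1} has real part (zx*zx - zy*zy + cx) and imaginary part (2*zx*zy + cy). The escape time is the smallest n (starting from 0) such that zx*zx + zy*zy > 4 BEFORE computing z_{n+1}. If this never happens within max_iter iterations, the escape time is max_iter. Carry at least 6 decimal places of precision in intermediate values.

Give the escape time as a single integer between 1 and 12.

Answer: 2

Derivation:
z_0 = 0 + 0i, c = -1.5060 + 1.0340i
Iter 1: z = -1.5060 + 1.0340i, |z|^2 = 3.3372
Iter 2: z = -0.3071 + -2.0804i, |z|^2 = 4.4224
Escaped at iteration 2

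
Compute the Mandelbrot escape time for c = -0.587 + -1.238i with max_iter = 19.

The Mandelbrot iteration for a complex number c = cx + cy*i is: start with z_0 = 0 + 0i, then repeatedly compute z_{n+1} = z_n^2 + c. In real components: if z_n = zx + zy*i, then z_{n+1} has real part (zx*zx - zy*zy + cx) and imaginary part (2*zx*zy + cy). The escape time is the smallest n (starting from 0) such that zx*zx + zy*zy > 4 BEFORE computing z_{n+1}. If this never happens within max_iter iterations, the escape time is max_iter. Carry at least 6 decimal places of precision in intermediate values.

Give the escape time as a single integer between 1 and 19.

z_0 = 0 + 0i, c = -0.5870 + -1.2380i
Iter 1: z = -0.5870 + -1.2380i, |z|^2 = 1.8772
Iter 2: z = -1.7751 + 0.2154i, |z|^2 = 3.1973
Iter 3: z = 2.5175 + -2.0027i, |z|^2 = 10.3487
Escaped at iteration 3

Answer: 3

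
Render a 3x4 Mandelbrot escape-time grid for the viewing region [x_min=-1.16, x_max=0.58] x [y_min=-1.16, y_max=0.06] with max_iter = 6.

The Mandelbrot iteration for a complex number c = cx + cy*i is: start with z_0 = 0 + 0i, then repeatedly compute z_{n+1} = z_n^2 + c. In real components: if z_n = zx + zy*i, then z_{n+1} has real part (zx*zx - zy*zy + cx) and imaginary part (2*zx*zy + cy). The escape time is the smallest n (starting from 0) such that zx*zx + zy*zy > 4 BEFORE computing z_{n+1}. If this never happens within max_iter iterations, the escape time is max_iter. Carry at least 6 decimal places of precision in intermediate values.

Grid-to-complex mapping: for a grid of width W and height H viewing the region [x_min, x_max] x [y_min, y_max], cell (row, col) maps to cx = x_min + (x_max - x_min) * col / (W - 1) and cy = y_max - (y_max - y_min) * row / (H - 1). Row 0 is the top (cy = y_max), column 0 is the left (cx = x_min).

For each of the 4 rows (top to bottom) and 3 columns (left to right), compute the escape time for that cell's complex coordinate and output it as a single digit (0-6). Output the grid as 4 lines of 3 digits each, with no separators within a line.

Answer: 664
664
363
342

Derivation:
(row=0, col=0): c = -1.1600 + 0.0600i → escape time 6
(row=0, col=1): c = -0.2900 + 0.0600i → escape time 6
(row=0, col=2): c = 0.5800 + 0.0600i → escape time 4
(row=1, col=0): c = -1.1600 + -0.3467i → escape time 6
(row=1, col=1): c = -0.2900 + -0.3467i → escape time 6
(row=1, col=2): c = 0.5800 + -0.3467i → escape time 4
(row=2, col=0): c = -1.1600 + -0.7533i → escape time 3
(row=2, col=1): c = -0.2900 + -0.7533i → escape time 6
(row=2, col=2): c = 0.5800 + -0.7533i → escape time 3
(row=3, col=0): c = -1.1600 + -1.1600i → escape time 3
(row=3, col=1): c = -0.2900 + -1.1600i → escape time 4
(row=3, col=2): c = 0.5800 + -1.1600i → escape time 2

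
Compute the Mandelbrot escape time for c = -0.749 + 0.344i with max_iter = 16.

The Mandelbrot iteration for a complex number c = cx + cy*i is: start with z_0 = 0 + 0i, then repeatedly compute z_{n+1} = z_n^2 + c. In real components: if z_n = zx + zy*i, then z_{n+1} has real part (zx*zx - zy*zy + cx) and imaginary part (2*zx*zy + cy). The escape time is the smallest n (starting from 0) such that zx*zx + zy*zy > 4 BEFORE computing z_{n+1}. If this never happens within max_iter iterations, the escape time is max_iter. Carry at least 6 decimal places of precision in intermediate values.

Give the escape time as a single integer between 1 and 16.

Answer: 10

Derivation:
z_0 = 0 + 0i, c = -0.7490 + 0.3440i
Iter 1: z = -0.7490 + 0.3440i, |z|^2 = 0.6793
Iter 2: z = -0.3063 + -0.1713i, |z|^2 = 0.1232
Iter 3: z = -0.6845 + 0.4490i, |z|^2 = 0.6701
Iter 4: z = -0.4820 + -0.2706i, |z|^2 = 0.3056
Iter 5: z = -0.5899 + 0.6049i, |z|^2 = 0.7139
Iter 6: z = -0.7669 + -0.3697i, |z|^2 = 0.7248
Iter 7: z = -0.2975 + 0.9110i, |z|^2 = 0.9184
Iter 8: z = -1.4904 + -0.1980i, |z|^2 = 2.2605
Iter 9: z = 1.4331 + 0.9343i, |z|^2 = 2.9266
Iter 10: z = 0.4318 + 3.0218i, |z|^2 = 9.3176
Escaped at iteration 10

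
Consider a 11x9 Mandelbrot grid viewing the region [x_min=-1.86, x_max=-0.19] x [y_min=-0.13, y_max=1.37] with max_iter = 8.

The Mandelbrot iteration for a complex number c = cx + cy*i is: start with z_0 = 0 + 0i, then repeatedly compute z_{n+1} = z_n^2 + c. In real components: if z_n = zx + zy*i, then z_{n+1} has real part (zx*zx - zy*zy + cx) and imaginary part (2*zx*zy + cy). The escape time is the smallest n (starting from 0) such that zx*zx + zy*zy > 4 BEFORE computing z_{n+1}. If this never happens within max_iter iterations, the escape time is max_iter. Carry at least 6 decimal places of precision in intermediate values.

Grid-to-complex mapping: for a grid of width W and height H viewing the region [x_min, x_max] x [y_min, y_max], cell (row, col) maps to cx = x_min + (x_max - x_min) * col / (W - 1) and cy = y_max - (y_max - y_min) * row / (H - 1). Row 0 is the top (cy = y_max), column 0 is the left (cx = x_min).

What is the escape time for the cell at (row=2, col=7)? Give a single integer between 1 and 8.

Answer: 3

Derivation:
z_0 = 0 + 0i, c = -0.6910 + 0.9950i
Iter 1: z = -0.6910 + 0.9950i, |z|^2 = 1.4675
Iter 2: z = -1.2035 + -0.3801i, |z|^2 = 1.5930
Iter 3: z = 0.6130 + 1.9099i, |z|^2 = 4.0236
Escaped at iteration 3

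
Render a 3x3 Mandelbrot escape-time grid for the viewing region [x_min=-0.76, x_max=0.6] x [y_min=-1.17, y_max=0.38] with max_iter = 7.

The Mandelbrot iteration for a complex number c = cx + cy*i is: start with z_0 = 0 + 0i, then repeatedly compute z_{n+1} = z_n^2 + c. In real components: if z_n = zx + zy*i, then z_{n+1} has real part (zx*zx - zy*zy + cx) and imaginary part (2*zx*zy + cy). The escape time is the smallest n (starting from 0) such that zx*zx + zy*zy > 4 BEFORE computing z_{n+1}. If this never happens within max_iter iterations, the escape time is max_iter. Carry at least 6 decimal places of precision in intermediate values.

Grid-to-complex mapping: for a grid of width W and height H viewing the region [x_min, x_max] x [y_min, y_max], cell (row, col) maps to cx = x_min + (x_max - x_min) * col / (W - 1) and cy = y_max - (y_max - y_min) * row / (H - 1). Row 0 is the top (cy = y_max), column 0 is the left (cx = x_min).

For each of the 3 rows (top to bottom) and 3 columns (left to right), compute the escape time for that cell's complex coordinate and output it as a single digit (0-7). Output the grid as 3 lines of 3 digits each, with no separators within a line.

(row=0, col=0): c = -0.7600 + 0.3800i → escape time 7
(row=0, col=1): c = -0.0800 + 0.3800i → escape time 7
(row=0, col=2): c = 0.6000 + 0.3800i → escape time 4
(row=1, col=0): c = -0.7600 + -0.3950i → escape time 7
(row=1, col=1): c = -0.0800 + -0.3950i → escape time 7
(row=1, col=2): c = 0.6000 + -0.3950i → escape time 4
(row=2, col=0): c = -0.7600 + -1.1700i → escape time 3
(row=2, col=1): c = -0.0800 + -1.1700i → escape time 4
(row=2, col=2): c = 0.6000 + -1.1700i → escape time 2

Answer: 774
774
342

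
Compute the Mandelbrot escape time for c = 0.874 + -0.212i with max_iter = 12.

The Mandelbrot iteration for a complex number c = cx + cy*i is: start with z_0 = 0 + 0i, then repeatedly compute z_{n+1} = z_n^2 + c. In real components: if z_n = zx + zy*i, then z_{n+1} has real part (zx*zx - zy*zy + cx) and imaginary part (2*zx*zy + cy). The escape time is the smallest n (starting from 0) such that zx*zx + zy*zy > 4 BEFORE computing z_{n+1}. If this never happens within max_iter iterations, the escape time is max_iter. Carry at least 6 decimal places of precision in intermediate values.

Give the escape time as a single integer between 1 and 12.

Answer: 3

Derivation:
z_0 = 0 + 0i, c = 0.8740 + -0.2120i
Iter 1: z = 0.8740 + -0.2120i, |z|^2 = 0.8088
Iter 2: z = 1.5929 + -0.5826i, |z|^2 = 2.8768
Iter 3: z = 3.0720 + -2.0680i, |z|^2 = 13.7141
Escaped at iteration 3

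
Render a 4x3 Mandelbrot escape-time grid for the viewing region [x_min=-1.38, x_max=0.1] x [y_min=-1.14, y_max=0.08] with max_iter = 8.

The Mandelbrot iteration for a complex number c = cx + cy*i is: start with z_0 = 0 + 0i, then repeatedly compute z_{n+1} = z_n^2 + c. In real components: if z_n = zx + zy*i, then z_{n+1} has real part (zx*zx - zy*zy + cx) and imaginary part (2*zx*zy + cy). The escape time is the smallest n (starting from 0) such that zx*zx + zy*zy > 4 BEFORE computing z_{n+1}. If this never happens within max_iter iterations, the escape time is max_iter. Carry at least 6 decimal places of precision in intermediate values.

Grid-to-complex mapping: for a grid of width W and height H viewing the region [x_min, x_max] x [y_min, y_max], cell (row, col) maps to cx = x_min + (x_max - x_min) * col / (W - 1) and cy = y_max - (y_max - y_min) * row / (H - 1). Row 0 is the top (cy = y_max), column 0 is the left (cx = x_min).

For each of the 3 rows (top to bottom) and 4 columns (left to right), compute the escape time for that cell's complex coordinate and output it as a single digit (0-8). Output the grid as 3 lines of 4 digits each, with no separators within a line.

Answer: 8888
3588
2343

Derivation:
(row=0, col=0): c = -1.3800 + 0.0800i → escape time 8
(row=0, col=1): c = -0.8867 + 0.0800i → escape time 8
(row=0, col=2): c = -0.3933 + 0.0800i → escape time 8
(row=0, col=3): c = 0.1000 + 0.0800i → escape time 8
(row=1, col=0): c = -1.3800 + -0.5300i → escape time 3
(row=1, col=1): c = -0.8867 + -0.5300i → escape time 5
(row=1, col=2): c = -0.3933 + -0.5300i → escape time 8
(row=1, col=3): c = 0.1000 + -0.5300i → escape time 8
(row=2, col=0): c = -1.3800 + -1.1400i → escape time 2
(row=2, col=1): c = -0.8867 + -1.1400i → escape time 3
(row=2, col=2): c = -0.3933 + -1.1400i → escape time 4
(row=2, col=3): c = 0.1000 + -1.1400i → escape time 3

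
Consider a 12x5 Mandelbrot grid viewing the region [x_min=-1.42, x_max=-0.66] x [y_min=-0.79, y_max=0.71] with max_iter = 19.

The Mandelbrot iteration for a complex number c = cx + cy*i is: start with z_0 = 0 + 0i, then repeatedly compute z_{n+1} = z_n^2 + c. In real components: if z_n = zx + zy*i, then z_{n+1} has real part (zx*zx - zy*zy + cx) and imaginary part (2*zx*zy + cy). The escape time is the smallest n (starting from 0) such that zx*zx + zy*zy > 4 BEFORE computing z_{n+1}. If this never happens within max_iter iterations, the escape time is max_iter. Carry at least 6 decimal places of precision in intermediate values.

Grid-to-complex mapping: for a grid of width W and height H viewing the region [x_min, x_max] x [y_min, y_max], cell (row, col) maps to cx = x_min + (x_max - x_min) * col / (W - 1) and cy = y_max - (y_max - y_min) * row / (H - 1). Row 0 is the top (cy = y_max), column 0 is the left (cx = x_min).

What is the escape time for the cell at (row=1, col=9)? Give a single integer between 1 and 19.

z_0 = 0 + 0i, c = -0.7982 + 0.3350i
Iter 1: z = -0.7982 + 0.3350i, |z|^2 = 0.7493
Iter 2: z = -0.2733 + -0.1998i, |z|^2 = 0.1146
Iter 3: z = -0.7634 + 0.4442i, |z|^2 = 0.7801
Iter 4: z = -0.4127 + -0.3432i, |z|^2 = 0.2881
Iter 5: z = -0.7456 + 0.6183i, |z|^2 = 0.9383
Iter 6: z = -0.6245 + -0.5871i, |z|^2 = 0.7347
Iter 7: z = -0.7528 + 1.0683i, |z|^2 = 1.7078
Iter 8: z = -1.3727 + -1.2733i, |z|^2 = 3.5055
Iter 9: z = -0.5354 + 3.8307i, |z|^2 = 14.9607
Escaped at iteration 9

Answer: 9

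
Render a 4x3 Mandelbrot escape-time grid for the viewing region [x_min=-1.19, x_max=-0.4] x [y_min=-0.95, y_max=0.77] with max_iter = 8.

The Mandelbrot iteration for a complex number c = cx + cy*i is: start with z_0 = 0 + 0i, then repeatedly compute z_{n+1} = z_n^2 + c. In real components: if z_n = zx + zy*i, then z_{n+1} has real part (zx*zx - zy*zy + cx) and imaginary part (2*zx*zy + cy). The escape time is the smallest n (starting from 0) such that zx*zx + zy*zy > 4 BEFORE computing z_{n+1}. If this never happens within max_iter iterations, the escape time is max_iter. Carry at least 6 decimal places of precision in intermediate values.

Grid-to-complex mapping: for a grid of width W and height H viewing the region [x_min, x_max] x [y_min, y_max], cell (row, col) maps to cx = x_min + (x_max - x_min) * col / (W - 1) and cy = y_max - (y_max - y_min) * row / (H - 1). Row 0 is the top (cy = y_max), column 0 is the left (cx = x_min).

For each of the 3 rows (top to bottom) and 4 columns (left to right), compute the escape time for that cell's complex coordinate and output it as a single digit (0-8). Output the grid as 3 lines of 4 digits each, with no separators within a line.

(row=0, col=0): c = -1.1900 + 0.7700i → escape time 3
(row=0, col=1): c = -0.9267 + 0.7700i → escape time 4
(row=0, col=2): c = -0.6633 + 0.7700i → escape time 4
(row=0, col=3): c = -0.4000 + 0.7700i → escape time 7
(row=1, col=0): c = -1.1900 + -0.0900i → escape time 8
(row=1, col=1): c = -0.9267 + -0.0900i → escape time 8
(row=1, col=2): c = -0.6633 + -0.0900i → escape time 8
(row=1, col=3): c = -0.4000 + -0.0900i → escape time 8
(row=2, col=0): c = -1.1900 + -0.9500i → escape time 3
(row=2, col=1): c = -0.9267 + -0.9500i → escape time 3
(row=2, col=2): c = -0.6633 + -0.9500i → escape time 4
(row=2, col=3): c = -0.4000 + -0.9500i → escape time 5

Answer: 3447
8888
3345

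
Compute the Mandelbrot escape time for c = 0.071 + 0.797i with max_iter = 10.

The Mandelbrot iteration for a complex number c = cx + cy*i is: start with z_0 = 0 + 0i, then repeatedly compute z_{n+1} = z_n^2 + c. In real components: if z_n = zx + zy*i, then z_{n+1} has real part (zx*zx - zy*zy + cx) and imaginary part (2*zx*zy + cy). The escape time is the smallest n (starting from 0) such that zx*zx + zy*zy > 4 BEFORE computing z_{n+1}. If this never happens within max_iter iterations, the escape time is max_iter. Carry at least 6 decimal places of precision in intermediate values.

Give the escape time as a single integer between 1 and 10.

z_0 = 0 + 0i, c = 0.0710 + 0.7970i
Iter 1: z = 0.0710 + 0.7970i, |z|^2 = 0.6402
Iter 2: z = -0.5592 + 0.9102i, |z|^2 = 1.1411
Iter 3: z = -0.4447 + -0.2209i, |z|^2 = 0.2466
Iter 4: z = 0.2200 + 0.9935i, |z|^2 = 1.0354
Iter 5: z = -0.8676 + 1.2342i, |z|^2 = 2.2758
Iter 6: z = -0.6994 + -1.3445i, |z|^2 = 2.2968
Iter 7: z = -1.2474 + 2.6777i, |z|^2 = 8.7261
Escaped at iteration 7

Answer: 7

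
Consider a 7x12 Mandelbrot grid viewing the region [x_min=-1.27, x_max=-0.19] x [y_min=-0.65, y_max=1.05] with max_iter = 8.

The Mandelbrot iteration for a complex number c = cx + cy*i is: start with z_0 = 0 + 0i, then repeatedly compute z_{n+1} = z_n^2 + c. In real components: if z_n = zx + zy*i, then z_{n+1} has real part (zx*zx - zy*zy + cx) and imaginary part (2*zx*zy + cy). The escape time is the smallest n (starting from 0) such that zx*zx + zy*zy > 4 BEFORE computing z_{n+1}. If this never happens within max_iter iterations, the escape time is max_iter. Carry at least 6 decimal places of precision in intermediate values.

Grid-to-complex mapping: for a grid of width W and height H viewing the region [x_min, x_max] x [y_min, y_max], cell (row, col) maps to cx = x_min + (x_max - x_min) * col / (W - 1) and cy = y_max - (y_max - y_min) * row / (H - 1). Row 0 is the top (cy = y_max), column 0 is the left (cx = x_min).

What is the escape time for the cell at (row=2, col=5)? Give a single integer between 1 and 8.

z_0 = 0 + 0i, c = -0.3700 + 0.7409i
Iter 1: z = -0.3700 + 0.7409i, |z|^2 = 0.6858
Iter 2: z = -0.7820 + 0.1926i, |z|^2 = 0.6487
Iter 3: z = 0.2045 + 0.4396i, |z|^2 = 0.2351
Iter 4: z = -0.5214 + 0.9207i, |z|^2 = 1.1196
Iter 5: z = -0.9458 + -0.2193i, |z|^2 = 0.9426
Iter 6: z = 0.4764 + 1.1557i, |z|^2 = 1.5626
Iter 7: z = -1.4786 + 1.8421i, |z|^2 = 5.5796
Escaped at iteration 7

Answer: 7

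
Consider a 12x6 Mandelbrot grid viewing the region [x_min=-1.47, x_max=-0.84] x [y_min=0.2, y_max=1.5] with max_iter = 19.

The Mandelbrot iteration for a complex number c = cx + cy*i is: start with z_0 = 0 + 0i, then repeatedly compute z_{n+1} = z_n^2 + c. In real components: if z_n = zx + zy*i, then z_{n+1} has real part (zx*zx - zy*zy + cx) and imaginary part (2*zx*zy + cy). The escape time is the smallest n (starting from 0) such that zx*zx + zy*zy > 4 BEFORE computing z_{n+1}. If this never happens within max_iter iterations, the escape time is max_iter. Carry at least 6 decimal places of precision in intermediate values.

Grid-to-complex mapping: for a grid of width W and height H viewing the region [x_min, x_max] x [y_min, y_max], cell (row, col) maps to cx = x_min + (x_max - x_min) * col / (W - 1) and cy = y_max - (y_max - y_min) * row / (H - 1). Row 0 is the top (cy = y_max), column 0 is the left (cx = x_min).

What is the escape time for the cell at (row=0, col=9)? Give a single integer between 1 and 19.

z_0 = 0 + 0i, c = -0.9545 + 1.5000i
Iter 1: z = -0.9545 + 1.5000i, |z|^2 = 3.1612
Iter 2: z = -2.2934 + -1.3636i, |z|^2 = 7.1191
Escaped at iteration 2

Answer: 2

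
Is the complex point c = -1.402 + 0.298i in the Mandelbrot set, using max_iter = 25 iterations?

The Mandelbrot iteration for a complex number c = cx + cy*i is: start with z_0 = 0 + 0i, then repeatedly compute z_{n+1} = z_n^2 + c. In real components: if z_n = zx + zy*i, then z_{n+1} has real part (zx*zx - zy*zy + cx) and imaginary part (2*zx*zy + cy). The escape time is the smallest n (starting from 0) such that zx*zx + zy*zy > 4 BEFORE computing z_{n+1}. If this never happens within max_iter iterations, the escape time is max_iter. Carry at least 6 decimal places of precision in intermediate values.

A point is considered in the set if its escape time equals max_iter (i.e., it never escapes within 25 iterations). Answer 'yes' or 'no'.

z_0 = 0 + 0i, c = -1.4020 + 0.2980i
Iter 1: z = -1.4020 + 0.2980i, |z|^2 = 2.0544
Iter 2: z = 0.4748 + -0.5376i, |z|^2 = 0.5144
Iter 3: z = -1.4656 + -0.2125i, |z|^2 = 2.1931
Iter 4: z = 0.7007 + 0.9209i, |z|^2 = 1.3390
Iter 5: z = -1.7589 + 1.5886i, |z|^2 = 5.6174
Escaped at iteration 5

Answer: no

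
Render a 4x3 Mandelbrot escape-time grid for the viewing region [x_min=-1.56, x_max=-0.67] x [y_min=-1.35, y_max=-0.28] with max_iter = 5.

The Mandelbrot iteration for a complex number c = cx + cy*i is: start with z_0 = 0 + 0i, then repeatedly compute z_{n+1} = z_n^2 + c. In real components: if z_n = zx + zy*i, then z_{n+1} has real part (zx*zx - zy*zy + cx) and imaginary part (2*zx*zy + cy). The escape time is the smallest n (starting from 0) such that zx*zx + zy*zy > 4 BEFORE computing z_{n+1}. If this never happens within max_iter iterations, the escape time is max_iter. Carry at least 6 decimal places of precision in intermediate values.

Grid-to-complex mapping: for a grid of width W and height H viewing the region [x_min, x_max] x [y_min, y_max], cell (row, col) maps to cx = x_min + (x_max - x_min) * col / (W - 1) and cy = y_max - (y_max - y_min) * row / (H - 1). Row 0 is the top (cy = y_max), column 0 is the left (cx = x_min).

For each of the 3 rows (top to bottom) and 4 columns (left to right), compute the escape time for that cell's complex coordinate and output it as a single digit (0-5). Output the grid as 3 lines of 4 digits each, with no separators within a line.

Answer: 4555
3334
1222

Derivation:
(row=0, col=0): c = -1.5600 + -0.2800i → escape time 4
(row=0, col=1): c = -1.2633 + -0.2800i → escape time 5
(row=0, col=2): c = -0.9667 + -0.2800i → escape time 5
(row=0, col=3): c = -0.6700 + -0.2800i → escape time 5
(row=1, col=0): c = -1.5600 + -0.8150i → escape time 3
(row=1, col=1): c = -1.2633 + -0.8150i → escape time 3
(row=1, col=2): c = -0.9667 + -0.8150i → escape time 3
(row=1, col=3): c = -0.6700 + -0.8150i → escape time 4
(row=2, col=0): c = -1.5600 + -1.3500i → escape time 1
(row=2, col=1): c = -1.2633 + -1.3500i → escape time 2
(row=2, col=2): c = -0.9667 + -1.3500i → escape time 2
(row=2, col=3): c = -0.6700 + -1.3500i → escape time 2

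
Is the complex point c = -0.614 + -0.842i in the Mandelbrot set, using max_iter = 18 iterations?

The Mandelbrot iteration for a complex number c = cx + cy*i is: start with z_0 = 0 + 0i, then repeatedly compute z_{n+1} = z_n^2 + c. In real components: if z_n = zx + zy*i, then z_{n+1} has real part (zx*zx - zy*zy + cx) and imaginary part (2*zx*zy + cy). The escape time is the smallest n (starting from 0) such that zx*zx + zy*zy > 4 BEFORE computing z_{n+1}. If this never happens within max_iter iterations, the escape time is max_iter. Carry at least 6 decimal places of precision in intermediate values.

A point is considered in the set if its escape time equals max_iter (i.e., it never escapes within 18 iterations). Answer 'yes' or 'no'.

Answer: no

Derivation:
z_0 = 0 + 0i, c = -0.6140 + -0.8420i
Iter 1: z = -0.6140 + -0.8420i, |z|^2 = 1.0860
Iter 2: z = -0.9460 + 0.1920i, |z|^2 = 0.9317
Iter 3: z = 0.2440 + -1.2052i, |z|^2 = 1.5121
Iter 4: z = -2.0070 + -1.4301i, |z|^2 = 6.0733
Escaped at iteration 4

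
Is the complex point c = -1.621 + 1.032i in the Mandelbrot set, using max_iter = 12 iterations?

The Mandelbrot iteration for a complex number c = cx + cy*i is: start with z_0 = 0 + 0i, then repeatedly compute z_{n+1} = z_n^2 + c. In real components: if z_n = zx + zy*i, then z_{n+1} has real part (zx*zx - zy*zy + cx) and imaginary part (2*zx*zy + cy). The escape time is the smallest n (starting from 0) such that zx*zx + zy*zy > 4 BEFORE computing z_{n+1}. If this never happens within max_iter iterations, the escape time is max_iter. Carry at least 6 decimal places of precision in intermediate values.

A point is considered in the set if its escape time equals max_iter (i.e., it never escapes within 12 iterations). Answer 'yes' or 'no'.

z_0 = 0 + 0i, c = -1.6210 + 1.0320i
Iter 1: z = -1.6210 + 1.0320i, |z|^2 = 3.6927
Iter 2: z = -0.0584 + -2.3137i, |z|^2 = 5.3568
Escaped at iteration 2

Answer: no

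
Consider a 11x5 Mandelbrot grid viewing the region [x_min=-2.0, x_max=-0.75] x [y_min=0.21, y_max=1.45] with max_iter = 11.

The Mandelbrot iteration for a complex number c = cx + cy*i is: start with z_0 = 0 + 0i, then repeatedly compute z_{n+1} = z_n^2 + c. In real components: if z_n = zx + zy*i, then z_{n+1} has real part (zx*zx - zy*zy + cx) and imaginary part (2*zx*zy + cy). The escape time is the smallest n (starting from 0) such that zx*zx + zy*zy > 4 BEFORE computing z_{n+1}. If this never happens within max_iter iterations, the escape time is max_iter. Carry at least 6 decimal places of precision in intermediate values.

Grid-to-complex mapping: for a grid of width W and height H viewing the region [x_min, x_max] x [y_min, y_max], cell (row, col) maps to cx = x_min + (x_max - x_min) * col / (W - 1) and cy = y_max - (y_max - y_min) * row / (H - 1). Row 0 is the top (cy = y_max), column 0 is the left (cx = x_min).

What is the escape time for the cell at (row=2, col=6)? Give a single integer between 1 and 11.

Answer: 3

Derivation:
z_0 = 0 + 0i, c = -1.2500 + 0.8300i
Iter 1: z = -1.2500 + 0.8300i, |z|^2 = 2.2514
Iter 2: z = -0.3764 + -1.2450i, |z|^2 = 1.6917
Iter 3: z = -2.6583 + 1.7672i, |z|^2 = 10.1899
Escaped at iteration 3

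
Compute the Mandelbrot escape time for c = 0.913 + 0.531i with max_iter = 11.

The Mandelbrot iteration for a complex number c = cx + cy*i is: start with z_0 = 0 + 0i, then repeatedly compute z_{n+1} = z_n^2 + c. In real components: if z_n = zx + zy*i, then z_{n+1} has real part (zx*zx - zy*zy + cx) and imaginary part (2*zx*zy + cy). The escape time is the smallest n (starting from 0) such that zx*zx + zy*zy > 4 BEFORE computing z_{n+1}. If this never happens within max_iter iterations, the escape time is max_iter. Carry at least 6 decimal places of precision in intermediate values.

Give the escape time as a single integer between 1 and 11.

Answer: 2

Derivation:
z_0 = 0 + 0i, c = 0.9130 + 0.5310i
Iter 1: z = 0.9130 + 0.5310i, |z|^2 = 1.1155
Iter 2: z = 1.4646 + 1.5006i, |z|^2 = 4.3969
Escaped at iteration 2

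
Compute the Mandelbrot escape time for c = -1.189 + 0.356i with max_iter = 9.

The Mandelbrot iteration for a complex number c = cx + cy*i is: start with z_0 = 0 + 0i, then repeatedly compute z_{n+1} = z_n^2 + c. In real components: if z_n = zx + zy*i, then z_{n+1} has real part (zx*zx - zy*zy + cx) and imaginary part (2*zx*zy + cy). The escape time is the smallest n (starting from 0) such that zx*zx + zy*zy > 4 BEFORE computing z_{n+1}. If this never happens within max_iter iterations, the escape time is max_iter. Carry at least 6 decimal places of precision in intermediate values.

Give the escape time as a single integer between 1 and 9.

Answer: 9

Derivation:
z_0 = 0 + 0i, c = -1.1890 + 0.3560i
Iter 1: z = -1.1890 + 0.3560i, |z|^2 = 1.5405
Iter 2: z = 0.0980 + -0.4906i, |z|^2 = 0.2503
Iter 3: z = -1.4201 + 0.2599i, |z|^2 = 2.0841
Iter 4: z = 0.7600 + -0.3820i, |z|^2 = 0.7236
Iter 5: z = -0.7573 + -0.2247i, |z|^2 = 0.6240
Iter 6: z = -0.6660 + 0.6964i, |z|^2 = 0.9285
Iter 7: z = -1.2304 + -0.5715i, |z|^2 = 1.8406
Iter 8: z = -0.0018 + 1.7625i, |z|^2 = 3.1063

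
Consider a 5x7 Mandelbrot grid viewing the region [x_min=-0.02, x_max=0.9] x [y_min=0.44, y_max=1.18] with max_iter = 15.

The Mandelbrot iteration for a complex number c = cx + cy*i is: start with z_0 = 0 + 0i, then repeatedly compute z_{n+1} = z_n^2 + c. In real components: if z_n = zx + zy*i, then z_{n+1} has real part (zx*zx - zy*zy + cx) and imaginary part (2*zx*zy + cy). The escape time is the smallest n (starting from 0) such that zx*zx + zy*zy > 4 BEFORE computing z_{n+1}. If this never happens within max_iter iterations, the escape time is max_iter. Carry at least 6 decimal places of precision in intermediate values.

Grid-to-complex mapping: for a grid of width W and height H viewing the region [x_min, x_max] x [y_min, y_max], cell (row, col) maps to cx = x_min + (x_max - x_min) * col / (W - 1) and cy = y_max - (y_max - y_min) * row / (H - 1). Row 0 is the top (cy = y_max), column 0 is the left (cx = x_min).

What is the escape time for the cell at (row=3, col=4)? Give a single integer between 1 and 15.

z_0 = 0 + 0i, c = 0.9000 + 0.8100i
Iter 1: z = 0.9000 + 0.8100i, |z|^2 = 1.4661
Iter 2: z = 1.0539 + 2.2680i, |z|^2 = 6.2545
Escaped at iteration 2

Answer: 2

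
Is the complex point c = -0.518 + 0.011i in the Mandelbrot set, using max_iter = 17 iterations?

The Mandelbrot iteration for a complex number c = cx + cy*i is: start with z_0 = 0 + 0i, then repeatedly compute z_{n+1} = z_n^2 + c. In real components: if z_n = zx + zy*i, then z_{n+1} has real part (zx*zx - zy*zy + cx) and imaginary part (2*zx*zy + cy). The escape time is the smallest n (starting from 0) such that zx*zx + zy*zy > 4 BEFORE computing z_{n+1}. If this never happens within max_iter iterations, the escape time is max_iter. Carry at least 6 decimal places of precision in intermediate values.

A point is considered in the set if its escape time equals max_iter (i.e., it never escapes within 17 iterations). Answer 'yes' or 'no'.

z_0 = 0 + 0i, c = -0.5180 + 0.0110i
Iter 1: z = -0.5180 + 0.0110i, |z|^2 = 0.2684
Iter 2: z = -0.2498 + -0.0004i, |z|^2 = 0.0624
Iter 3: z = -0.4556 + 0.0112i, |z|^2 = 0.2077
Iter 4: z = -0.3106 + 0.0008i, |z|^2 = 0.0964
Iter 5: z = -0.4216 + 0.0105i, |z|^2 = 0.1778
Iter 6: z = -0.3404 + 0.0021i, |z|^2 = 0.1159
Iter 7: z = -0.4021 + 0.0095i, |z|^2 = 0.1618
Iter 8: z = -0.3564 + 0.0033i, |z|^2 = 0.1270
Iter 9: z = -0.3910 + 0.0086i, |z|^2 = 0.1530
Iter 10: z = -0.3652 + 0.0043i, |z|^2 = 0.1334
Iter 11: z = -0.3847 + 0.0079i, |z|^2 = 0.1480
Iter 12: z = -0.3701 + 0.0049i, |z|^2 = 0.1370
Iter 13: z = -0.3810 + 0.0074i, |z|^2 = 0.1453
Iter 14: z = -0.3729 + 0.0054i, |z|^2 = 0.1391
Iter 15: z = -0.3790 + 0.0070i, |z|^2 = 0.1437
Iter 16: z = -0.3744 + 0.0057i, |z|^2 = 0.1402
Did not escape in 17 iterations → in set

Answer: yes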